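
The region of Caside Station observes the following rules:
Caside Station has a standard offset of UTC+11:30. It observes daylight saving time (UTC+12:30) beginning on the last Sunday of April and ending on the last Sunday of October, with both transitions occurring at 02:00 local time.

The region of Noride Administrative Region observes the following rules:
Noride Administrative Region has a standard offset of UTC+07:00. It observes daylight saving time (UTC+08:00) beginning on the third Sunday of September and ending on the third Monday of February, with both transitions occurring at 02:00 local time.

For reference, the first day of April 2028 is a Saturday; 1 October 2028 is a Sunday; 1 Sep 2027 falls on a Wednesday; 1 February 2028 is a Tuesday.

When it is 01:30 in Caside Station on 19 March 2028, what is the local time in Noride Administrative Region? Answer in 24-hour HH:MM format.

21:00

1 April 2028 is a Saturday, so Sundays fall on 2, 9, 16, 23, 30; the last is April 30.
1 October 2028 is a Sunday, so Sundays fall on 1, 8, 15, 22, 29; the last is October 29.
19 March 2028 is outside the daylight-saving period (30 April – 29 October), so Caside Station is on standard time, UTC+11:30.
01:30 Caside Station − 11h30m = 14:00 UTC (rolling into the previous day, 18 March 2028).
1 September 2027 is a Wednesday, so the first Sunday is September 5 and the third is September 19.
1 February 2028 is a Tuesday, so the first Monday is February 7 and the third is February 21.
At the standard offset (UTC+07:00), 14:00 UTC + 7h = 21:00 Noride Administrative Region standard time.
The standard-time date in Noride Administrative Region, 18 March 2028, does not fall between 19 September 2027 and 21 February 2028, so daylight saving is not in effect and Noride Administrative Region is at UTC+07:00.
14:00 UTC + 7h = 21:00 Noride Administrative Region.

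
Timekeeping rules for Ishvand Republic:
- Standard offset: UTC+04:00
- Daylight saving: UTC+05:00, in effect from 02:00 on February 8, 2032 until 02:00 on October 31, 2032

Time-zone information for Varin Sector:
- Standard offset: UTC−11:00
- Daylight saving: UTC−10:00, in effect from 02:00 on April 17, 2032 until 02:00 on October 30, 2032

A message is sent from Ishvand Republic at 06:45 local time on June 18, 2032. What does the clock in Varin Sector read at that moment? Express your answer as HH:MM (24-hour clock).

15:45

June 18, 2032 lies within the daylight-saving period (8 February – 31 October), so Ishvand Republic is on daylight time, UTC+05:00.
06:45 Ishvand Republic − 5h = 01:45 UTC.
At the standard offset (UTC−11:00), 01:45 UTC − 11h = 14:45 Varin Sector standard time (rolling into the previous day, 17 June 2032).
Daylight saving runs 17 April – 30 October; the standard-time date in Varin Sector, June 17, 2032, is inside that window, so Varin Sector is at UTC−10:00.
01:45 UTC − 10h = 15:45 Varin Sector (rolling into the previous day, 17 June 2032).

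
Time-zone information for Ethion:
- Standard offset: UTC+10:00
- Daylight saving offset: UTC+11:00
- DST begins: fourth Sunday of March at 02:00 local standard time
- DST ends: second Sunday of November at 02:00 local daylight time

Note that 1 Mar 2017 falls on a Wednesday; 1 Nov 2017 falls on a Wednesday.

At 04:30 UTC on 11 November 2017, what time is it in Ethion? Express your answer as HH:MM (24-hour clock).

1 March 2017 is a Wednesday, so the first Sunday is March 5 and the fourth is March 26.
1 November 2017 is a Wednesday, so the first Sunday is November 5 and the second is November 12.
At the standard offset (UTC+10:00), 04:30 UTC + 10h = 14:30 Ethion standard time.
The standard-time date in Ethion, 11 November 2017, lies within the daylight-saving period (26 March – 12 November), so Ethion is on daylight time, UTC+11:00.
04:30 UTC + 11h = 15:30 local.

15:30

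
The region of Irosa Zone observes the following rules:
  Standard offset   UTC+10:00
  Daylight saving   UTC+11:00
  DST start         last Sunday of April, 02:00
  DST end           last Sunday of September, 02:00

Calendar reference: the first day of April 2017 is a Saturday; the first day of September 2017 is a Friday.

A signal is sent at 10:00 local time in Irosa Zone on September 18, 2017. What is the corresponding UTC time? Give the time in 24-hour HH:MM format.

1 April 2017 is a Saturday, so Sundays fall on 2, 9, 16, 23, 30; the last is April 30.
1 September 2017 is a Friday, so Sundays fall on 3, 10, 17, 24; the last is September 24.
September 18, 2017 lies within the daylight-saving period (30 April – 24 September), so Irosa Zone is on daylight time, UTC+11:00.
10:00 local − 11h = 23:00 UTC (rolling into the previous day, 17 September 2017).

23:00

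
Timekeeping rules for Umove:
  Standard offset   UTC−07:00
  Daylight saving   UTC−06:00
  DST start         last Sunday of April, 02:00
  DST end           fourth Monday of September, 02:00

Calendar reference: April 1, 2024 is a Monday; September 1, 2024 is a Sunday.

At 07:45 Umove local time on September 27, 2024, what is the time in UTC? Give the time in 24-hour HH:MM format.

14:45

1 April 2024 is a Monday, so Sundays fall on 7, 14, 21, 28; the last is April 28.
1 September 2024 is a Sunday, so the first Monday is September 2 and the fourth is September 23.
September 27, 2024 does not fall between 28 April and 23 September, so daylight saving is not in effect and Umove is at UTC−07:00.
07:45 local + 7h = 14:45 UTC.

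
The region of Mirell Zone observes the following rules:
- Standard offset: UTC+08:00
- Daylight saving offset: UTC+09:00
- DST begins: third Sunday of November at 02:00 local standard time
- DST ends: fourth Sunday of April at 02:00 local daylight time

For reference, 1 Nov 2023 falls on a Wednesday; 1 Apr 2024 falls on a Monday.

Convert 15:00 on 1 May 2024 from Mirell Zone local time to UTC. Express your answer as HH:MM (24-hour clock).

07:00

1 November 2023 is a Wednesday, so the first Sunday is November 5 and the third is November 19.
1 April 2024 is a Monday, so the first Sunday is April 7 and the fourth is April 28.
Daylight saving runs 19 November 2023 – 28 April 2024; 1 May 2024 is outside that window, so Mirell Zone is on standard time at UTC+08:00.
15:00 local − 8h = 07:00 UTC.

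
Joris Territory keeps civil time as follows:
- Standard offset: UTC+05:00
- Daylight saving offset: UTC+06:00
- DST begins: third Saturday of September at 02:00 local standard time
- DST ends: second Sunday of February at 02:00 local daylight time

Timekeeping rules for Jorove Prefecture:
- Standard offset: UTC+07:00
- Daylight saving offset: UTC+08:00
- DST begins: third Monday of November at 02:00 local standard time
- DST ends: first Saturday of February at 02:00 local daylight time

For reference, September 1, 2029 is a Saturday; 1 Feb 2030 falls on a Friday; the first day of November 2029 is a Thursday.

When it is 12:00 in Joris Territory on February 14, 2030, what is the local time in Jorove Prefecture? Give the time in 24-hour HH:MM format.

14:00

1 September 2029 is a Saturday, so the first Saturday is September 1 and the third is September 15.
1 February 2030 is a Friday, so the first Sunday is February 3 and the second is February 10.
February 14, 2030 does not fall between 15 September 2029 and 10 February 2030, so daylight saving is not in effect and Joris Territory is at UTC+05:00.
12:00 Joris Territory − 5h = 07:00 UTC.
1 November 2029 is a Thursday, so the first Monday is November 5 and the third is November 19.
1 February 2030 is a Friday, so the first Saturday is February 2.
At the standard offset (UTC+07:00), 07:00 UTC + 7h = 14:00 Jorove Prefecture standard time.
The standard-time date in Jorove Prefecture, February 14, 2030, is outside the daylight-saving period (19 November 2029 – 2 February 2030), so Jorove Prefecture is on standard time, UTC+07:00.
07:00 UTC + 7h = 14:00 Jorove Prefecture.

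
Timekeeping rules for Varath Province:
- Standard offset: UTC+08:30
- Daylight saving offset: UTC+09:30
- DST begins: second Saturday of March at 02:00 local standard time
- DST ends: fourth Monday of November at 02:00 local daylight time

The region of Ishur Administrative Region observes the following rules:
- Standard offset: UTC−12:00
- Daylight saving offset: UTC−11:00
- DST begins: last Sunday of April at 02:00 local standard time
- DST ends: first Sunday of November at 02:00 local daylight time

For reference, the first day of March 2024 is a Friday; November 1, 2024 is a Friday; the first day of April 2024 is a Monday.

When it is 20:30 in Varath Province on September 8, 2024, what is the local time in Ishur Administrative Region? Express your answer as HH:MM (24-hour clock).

1 March 2024 is a Friday, so the first Saturday is March 2 and the second is March 9.
1 November 2024 is a Friday, so the first Monday is November 4 and the fourth is November 25.
September 8, 2024 falls between 9 March and 25 November, so daylight saving is in effect and Varath Province is at UTC+09:30.
20:30 Varath Province − 9h30m = 11:00 UTC.
1 April 2024 is a Monday, so Sundays fall on 7, 14, 21, 28; the last is April 28.
1 November 2024 is a Friday, so the first Sunday is November 3.
At the standard offset (UTC−12:00), 11:00 UTC − 12h = 23:00 Ishur Administrative Region standard time (rolling into the previous day, 7 September 2024).
The standard-time date in Ishur Administrative Region, September 7, 2024, lies within the daylight-saving period (28 April – 3 November), so Ishur Administrative Region is on daylight time, UTC−11:00.
11:00 UTC − 11h = 00:00 Ishur Administrative Region.

00:00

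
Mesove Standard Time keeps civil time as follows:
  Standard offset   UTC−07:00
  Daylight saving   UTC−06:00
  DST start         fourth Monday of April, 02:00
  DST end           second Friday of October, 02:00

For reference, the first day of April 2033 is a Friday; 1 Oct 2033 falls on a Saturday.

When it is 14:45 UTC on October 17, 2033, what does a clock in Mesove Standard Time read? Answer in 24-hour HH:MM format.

07:45

1 April 2033 is a Friday, so the first Monday is April 4 and the fourth is April 25.
1 October 2033 is a Saturday, so the first Friday is October 7 and the second is October 14.
At the standard offset (UTC−07:00), 14:45 UTC − 7h = 07:45 Mesove Standard Time standard time.
Daylight saving runs 25 April – 14 October; the standard-time date in Mesove Standard Time, October 17, 2033, is outside that window, so Mesove Standard Time is on standard time at UTC−07:00.
14:45 UTC − 7h = 07:45 local.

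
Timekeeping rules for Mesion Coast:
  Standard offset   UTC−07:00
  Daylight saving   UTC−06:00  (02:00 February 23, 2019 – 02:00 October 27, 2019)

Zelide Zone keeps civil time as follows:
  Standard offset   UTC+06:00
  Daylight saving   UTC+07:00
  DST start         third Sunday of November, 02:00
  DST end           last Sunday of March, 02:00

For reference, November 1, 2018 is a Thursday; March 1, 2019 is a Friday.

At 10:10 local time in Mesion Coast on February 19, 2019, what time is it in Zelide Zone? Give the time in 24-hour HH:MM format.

00:10

February 19, 2019 does not fall between 23 February and 27 October, so daylight saving is not in effect and Mesion Coast is at UTC−07:00.
10:10 Mesion Coast + 7h = 17:10 UTC.
1 November 2018 is a Thursday, so the first Sunday is November 4 and the third is November 18.
1 March 2019 is a Friday, so Sundays fall on 3, 10, 17, 24, 31; the last is March 31.
At the standard offset (UTC+06:00), 17:10 UTC + 6h = 23:10 Zelide Zone standard time.
Daylight saving runs 18 November 2018 – 31 March 2019; the standard-time date in Zelide Zone, February 19, 2019, is inside that window, so Zelide Zone is at UTC+07:00.
17:10 UTC + 7h = 00:10 Zelide Zone (rolling into the next day, 20 February 2019).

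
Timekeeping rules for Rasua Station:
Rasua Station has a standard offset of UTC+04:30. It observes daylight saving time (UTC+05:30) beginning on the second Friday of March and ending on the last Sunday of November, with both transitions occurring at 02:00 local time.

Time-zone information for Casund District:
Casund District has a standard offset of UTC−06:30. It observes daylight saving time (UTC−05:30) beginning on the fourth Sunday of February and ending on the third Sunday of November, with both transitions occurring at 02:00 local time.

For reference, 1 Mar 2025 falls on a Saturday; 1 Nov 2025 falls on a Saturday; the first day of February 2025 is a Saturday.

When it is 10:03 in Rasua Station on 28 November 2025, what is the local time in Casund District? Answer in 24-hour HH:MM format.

1 March 2025 is a Saturday, so the first Friday is March 7 and the second is March 14.
1 November 2025 is a Saturday, so Sundays fall on 2, 9, 16, 23, 30; the last is November 30.
28 November 2025 lies within the daylight-saving period (14 March – 30 November), so Rasua Station is on daylight time, UTC+05:30.
10:03 Rasua Station − 5h30m = 04:33 UTC.
1 February 2025 is a Saturday, so the first Sunday is February 2 and the fourth is February 23.
1 November 2025 is a Saturday, so the first Sunday is November 2 and the third is November 16.
At the standard offset (UTC−06:30), 04:33 UTC − 6h30m = 22:03 Casund District standard time (rolling into the previous day, 27 November 2025).
Daylight saving runs 23 February – 16 November; the standard-time date in Casund District, 27 November 2025, is outside that window, so Casund District is on standard time at UTC−06:30.
04:33 UTC − 6h30m = 22:03 Casund District (rolling into the previous day, 27 November 2025).

22:03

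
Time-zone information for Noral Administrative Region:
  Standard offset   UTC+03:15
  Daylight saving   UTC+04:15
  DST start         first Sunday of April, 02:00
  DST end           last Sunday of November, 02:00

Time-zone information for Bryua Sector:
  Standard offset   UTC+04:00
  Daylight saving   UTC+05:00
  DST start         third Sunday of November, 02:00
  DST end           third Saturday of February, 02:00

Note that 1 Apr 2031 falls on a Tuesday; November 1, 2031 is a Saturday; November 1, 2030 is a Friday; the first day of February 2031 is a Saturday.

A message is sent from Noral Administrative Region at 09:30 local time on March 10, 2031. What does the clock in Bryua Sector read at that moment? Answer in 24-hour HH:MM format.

10:15

1 April 2031 is a Tuesday, so the first Sunday is April 6.
1 November 2031 is a Saturday, so Sundays fall on 2, 9, 16, 23, 30; the last is November 30.
March 10, 2031 does not fall between 6 April and 30 November, so daylight saving is not in effect and Noral Administrative Region is at UTC+03:15.
09:30 Noral Administrative Region − 3h15m = 06:15 UTC.
1 November 2030 is a Friday, so the first Sunday is November 3 and the third is November 17.
1 February 2031 is a Saturday, so the first Saturday is February 1 and the third is February 15.
At the standard offset (UTC+04:00), 06:15 UTC + 4h = 10:15 Bryua Sector standard time.
Daylight saving runs 17 November 2030 – 15 February 2031; the standard-time date in Bryua Sector, March 10, 2031, is outside that window, so Bryua Sector is on standard time at UTC+04:00.
06:15 UTC + 4h = 10:15 Bryua Sector.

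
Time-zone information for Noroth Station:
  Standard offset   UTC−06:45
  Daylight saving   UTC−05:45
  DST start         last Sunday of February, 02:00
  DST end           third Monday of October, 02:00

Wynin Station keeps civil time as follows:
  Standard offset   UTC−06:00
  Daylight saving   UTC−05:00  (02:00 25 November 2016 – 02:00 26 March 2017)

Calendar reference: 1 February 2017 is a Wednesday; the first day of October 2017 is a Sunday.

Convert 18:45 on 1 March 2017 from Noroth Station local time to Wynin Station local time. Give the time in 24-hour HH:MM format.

1 February 2017 is a Wednesday, so Sundays fall on 5, 12, 19, 26; the last is February 26.
1 October 2017 is a Sunday, so the first Monday is October 2 and the third is October 16.
Daylight saving runs 26 February – 16 October; 1 March 2017 is inside that window, so Noroth Station is at UTC−05:45.
18:45 Noroth Station + 5h45m = 00:30 UTC (rolling into the next day, 2 March 2017).
At the standard offset (UTC−06:00), 00:30 UTC − 6h = 18:30 Wynin Station standard time (rolling into the previous day, 1 March 2017).
Daylight saving runs 25 November 2016 – 26 March 2017; the standard-time date in Wynin Station, 1 March 2017, is inside that window, so Wynin Station is at UTC−05:00.
00:30 UTC − 5h = 19:30 Wynin Station (rolling into the previous day, 1 March 2017).

19:30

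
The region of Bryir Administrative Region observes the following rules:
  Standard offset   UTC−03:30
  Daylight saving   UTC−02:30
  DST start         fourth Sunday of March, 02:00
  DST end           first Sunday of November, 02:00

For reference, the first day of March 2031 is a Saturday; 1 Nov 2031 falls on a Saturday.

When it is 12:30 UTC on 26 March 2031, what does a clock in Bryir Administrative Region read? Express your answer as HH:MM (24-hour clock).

1 March 2031 is a Saturday, so the first Sunday is March 2 and the fourth is March 23.
1 November 2031 is a Saturday, so the first Sunday is November 2.
At the standard offset (UTC−03:30), 12:30 UTC − 3h30m = 09:00 Bryir Administrative Region standard time.
The standard-time date in Bryir Administrative Region, 26 March 2031, falls between 23 March and 2 November, so daylight saving is in effect and Bryir Administrative Region is at UTC−02:30.
12:30 UTC − 2h30m = 10:00 local.

10:00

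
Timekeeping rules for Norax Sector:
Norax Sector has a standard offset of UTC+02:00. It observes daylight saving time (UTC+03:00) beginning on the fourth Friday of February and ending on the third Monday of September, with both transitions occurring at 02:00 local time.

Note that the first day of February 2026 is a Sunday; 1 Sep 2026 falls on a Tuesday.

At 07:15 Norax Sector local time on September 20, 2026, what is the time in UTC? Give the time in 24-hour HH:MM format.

1 February 2026 is a Sunday, so the first Friday is February 6 and the fourth is February 27.
1 September 2026 is a Tuesday, so the first Monday is September 7 and the third is September 21.
September 20, 2026 falls between 27 February and 21 September, so daylight saving is in effect and Norax Sector is at UTC+03:00.
07:15 local − 3h = 04:15 UTC.

04:15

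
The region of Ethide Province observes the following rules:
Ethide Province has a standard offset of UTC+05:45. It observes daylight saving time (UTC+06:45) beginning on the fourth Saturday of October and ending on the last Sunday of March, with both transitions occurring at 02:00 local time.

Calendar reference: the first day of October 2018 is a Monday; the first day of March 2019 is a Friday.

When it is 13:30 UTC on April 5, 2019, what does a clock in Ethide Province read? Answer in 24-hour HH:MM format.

19:15

1 October 2018 is a Monday, so the first Saturday is October 6 and the fourth is October 27.
1 March 2019 is a Friday, so Sundays fall on 3, 10, 17, 24, 31; the last is March 31.
At the standard offset (UTC+05:45), 13:30 UTC + 5h45m = 19:15 Ethide Province standard time.
The standard-time date in Ethide Province, April 5, 2019, does not fall between 27 October 2018 and 31 March 2019, so daylight saving is not in effect and Ethide Province is at UTC+05:45.
13:30 UTC + 5h45m = 19:15 local.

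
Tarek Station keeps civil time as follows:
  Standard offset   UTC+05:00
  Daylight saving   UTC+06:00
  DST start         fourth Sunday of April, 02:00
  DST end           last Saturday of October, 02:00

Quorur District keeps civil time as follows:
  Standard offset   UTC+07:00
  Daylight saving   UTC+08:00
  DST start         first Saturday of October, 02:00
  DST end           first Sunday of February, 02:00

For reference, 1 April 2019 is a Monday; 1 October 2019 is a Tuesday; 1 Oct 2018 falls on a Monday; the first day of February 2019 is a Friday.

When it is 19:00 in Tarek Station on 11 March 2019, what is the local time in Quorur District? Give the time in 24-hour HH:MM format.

21:00

1 April 2019 is a Monday, so the first Sunday is April 7 and the fourth is April 28.
1 October 2019 is a Tuesday, so Saturdays fall on 5, 12, 19, 26; the last is October 26.
Daylight saving runs 28 April – 26 October; 11 March 2019 is outside that window, so Tarek Station is on standard time at UTC+05:00.
19:00 Tarek Station − 5h = 14:00 UTC.
1 October 2018 is a Monday, so the first Saturday is October 6.
1 February 2019 is a Friday, so the first Sunday is February 3.
At the standard offset (UTC+07:00), 14:00 UTC + 7h = 21:00 Quorur District standard time.
The standard-time date in Quorur District, 11 March 2019, is outside the daylight-saving period (6 October 2018 – 3 February 2019), so Quorur District is on standard time, UTC+07:00.
14:00 UTC + 7h = 21:00 Quorur District.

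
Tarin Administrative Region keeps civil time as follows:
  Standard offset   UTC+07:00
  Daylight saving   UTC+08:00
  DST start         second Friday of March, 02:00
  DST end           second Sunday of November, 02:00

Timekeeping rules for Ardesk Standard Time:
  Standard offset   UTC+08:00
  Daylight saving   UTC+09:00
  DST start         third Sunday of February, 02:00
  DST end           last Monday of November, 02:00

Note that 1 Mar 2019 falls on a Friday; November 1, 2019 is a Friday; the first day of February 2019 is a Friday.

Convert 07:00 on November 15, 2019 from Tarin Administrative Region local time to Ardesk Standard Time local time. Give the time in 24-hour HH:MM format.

09:00

1 March 2019 is a Friday, so the first Friday is March 1 and the second is March 8.
1 November 2019 is a Friday, so the first Sunday is November 3 and the second is November 10.
November 15, 2019 does not fall between 8 March and 10 November, so daylight saving is not in effect and Tarin Administrative Region is at UTC+07:00.
07:00 Tarin Administrative Region − 7h = 00:00 UTC.
1 February 2019 is a Friday, so the first Sunday is February 3 and the third is February 17.
1 November 2019 is a Friday, so Mondays fall on 4, 11, 18, 25; the last is November 25.
At the standard offset (UTC+08:00), 00:00 UTC + 8h = 08:00 Ardesk Standard Time standard time.
The standard-time date in Ardesk Standard Time, November 15, 2019, lies within the daylight-saving period (17 February – 25 November), so Ardesk Standard Time is on daylight time, UTC+09:00.
00:00 UTC + 9h = 09:00 Ardesk Standard Time.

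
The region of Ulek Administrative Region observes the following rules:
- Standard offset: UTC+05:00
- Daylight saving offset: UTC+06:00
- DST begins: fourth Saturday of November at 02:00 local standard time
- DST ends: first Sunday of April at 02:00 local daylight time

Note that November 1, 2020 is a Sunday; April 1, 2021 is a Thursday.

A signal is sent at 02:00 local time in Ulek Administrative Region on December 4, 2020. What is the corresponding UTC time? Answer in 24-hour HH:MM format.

1 November 2020 is a Sunday, so the first Saturday is November 7 and the fourth is November 28.
1 April 2021 is a Thursday, so the first Sunday is April 4.
December 4, 2020 lies within the daylight-saving period (28 November 2020 – 4 April 2021), so Ulek Administrative Region is on daylight time, UTC+06:00.
02:00 local − 6h = 20:00 UTC (rolling into the previous day, 3 December 2020).

20:00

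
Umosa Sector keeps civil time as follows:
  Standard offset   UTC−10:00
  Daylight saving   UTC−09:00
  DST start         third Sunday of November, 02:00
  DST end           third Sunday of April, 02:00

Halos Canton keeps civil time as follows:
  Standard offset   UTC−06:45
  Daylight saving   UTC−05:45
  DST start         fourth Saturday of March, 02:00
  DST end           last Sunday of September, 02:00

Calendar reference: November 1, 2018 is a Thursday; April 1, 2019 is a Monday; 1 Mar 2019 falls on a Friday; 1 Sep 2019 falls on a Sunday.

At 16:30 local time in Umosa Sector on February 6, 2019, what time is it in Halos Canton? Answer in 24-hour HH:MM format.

1 November 2018 is a Thursday, so the first Sunday is November 4 and the third is November 18.
1 April 2019 is a Monday, so the first Sunday is April 7 and the third is April 21.
February 6, 2019 falls between 18 November 2018 and 21 April 2019, so daylight saving is in effect and Umosa Sector is at UTC−09:00.
16:30 Umosa Sector + 9h = 01:30 UTC (rolling into the next day, 7 February 2019).
1 March 2019 is a Friday, so the first Saturday is March 2 and the fourth is March 23.
1 September 2019 is a Sunday, so Sundays fall on 1, 8, 15, 22, 29; the last is September 29.
At the standard offset (UTC−06:45), 01:30 UTC − 6h45m = 18:45 Halos Canton standard time (rolling into the previous day, 6 February 2019).
Daylight saving runs 23 March – 29 September; the standard-time date in Halos Canton, February 6, 2019, is outside that window, so Halos Canton is on standard time at UTC−06:45.
01:30 UTC − 6h45m = 18:45 Halos Canton (rolling into the previous day, 6 February 2019).

18:45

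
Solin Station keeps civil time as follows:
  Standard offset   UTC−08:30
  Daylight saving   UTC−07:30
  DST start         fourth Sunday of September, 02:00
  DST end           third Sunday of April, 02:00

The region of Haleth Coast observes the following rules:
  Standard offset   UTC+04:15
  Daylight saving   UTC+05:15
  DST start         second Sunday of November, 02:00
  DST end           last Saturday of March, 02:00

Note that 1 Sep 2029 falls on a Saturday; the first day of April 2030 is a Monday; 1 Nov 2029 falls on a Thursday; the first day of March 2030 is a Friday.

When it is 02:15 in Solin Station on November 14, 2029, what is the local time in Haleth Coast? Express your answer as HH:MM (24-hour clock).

1 September 2029 is a Saturday, so the first Sunday is September 2 and the fourth is September 23.
1 April 2030 is a Monday, so the first Sunday is April 7 and the third is April 21.
November 14, 2029 falls between 23 September 2029 and 21 April 2030, so daylight saving is in effect and Solin Station is at UTC−07:30.
02:15 Solin Station + 7h30m = 09:45 UTC.
1 November 2029 is a Thursday, so the first Sunday is November 4 and the second is November 11.
1 March 2030 is a Friday, so Saturdays fall on 2, 9, 16, 23, 30; the last is March 30.
At the standard offset (UTC+04:15), 09:45 UTC + 4h15m = 14:00 Haleth Coast standard time.
The standard-time date in Haleth Coast, November 14, 2029, lies within the daylight-saving period (11 November 2029 – 30 March 2030), so Haleth Coast is on daylight time, UTC+05:15.
09:45 UTC + 5h15m = 15:00 Haleth Coast.

15:00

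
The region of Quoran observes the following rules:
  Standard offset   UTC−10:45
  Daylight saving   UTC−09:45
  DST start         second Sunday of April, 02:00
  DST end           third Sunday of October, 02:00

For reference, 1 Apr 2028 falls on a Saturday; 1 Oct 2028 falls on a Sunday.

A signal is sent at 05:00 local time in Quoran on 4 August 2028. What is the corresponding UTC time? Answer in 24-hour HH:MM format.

1 April 2028 is a Saturday, so the first Sunday is April 2 and the second is April 9.
1 October 2028 is a Sunday, so the first Sunday is October 1 and the third is October 15.
Daylight saving runs 9 April – 15 October; 4 August 2028 is inside that window, so Quoran is at UTC−09:45.
05:00 local + 9h45m = 14:45 UTC.

14:45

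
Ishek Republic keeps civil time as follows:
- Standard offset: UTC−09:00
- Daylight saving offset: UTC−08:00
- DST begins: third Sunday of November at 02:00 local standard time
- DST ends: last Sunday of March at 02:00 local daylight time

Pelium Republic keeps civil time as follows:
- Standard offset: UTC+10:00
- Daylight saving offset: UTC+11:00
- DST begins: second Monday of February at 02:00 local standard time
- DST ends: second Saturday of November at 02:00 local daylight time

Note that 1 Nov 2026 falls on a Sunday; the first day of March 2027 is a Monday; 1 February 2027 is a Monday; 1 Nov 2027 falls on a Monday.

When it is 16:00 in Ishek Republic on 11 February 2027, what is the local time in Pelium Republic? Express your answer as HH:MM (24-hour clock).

11:00

1 November 2026 is a Sunday, so the first Sunday is November 1 and the third is November 15.
1 March 2027 is a Monday, so Sundays fall on 7, 14, 21, 28; the last is March 28.
Daylight saving runs 15 November 2026 – 28 March 2027; 11 February 2027 is inside that window, so Ishek Republic is at UTC−08:00.
16:00 Ishek Republic + 8h = 00:00 UTC (rolling into the next day, 12 February 2027).
1 February 2027 is a Monday, so the first Monday is February 1 and the second is February 8.
1 November 2027 is a Monday, so the first Saturday is November 6 and the second is November 13.
At the standard offset (UTC+10:00), 00:00 UTC + 10h = 10:00 Pelium Republic standard time.
The standard-time date in Pelium Republic, 12 February 2027, falls between 8 February and 13 November, so daylight saving is in effect and Pelium Republic is at UTC+11:00.
00:00 UTC + 11h = 11:00 Pelium Republic.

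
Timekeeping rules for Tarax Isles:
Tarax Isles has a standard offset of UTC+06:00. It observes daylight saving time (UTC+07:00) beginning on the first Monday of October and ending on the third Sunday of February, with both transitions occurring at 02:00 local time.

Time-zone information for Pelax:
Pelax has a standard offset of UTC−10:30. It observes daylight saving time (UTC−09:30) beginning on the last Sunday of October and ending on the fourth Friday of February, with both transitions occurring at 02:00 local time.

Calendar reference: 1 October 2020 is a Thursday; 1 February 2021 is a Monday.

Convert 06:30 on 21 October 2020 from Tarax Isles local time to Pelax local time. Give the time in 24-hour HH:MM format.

13:00

1 October 2020 is a Thursday, so the first Monday is October 5.
1 February 2021 is a Monday, so the first Sunday is February 7 and the third is February 21.
Daylight saving runs 5 October 2020 – 21 February 2021; 21 October 2020 is inside that window, so Tarax Isles is at UTC+07:00.
06:30 Tarax Isles − 7h = 23:30 UTC (rolling into the previous day, 20 October 2020).
1 October 2020 is a Thursday, so Sundays fall on 4, 11, 18, 25; the last is October 25.
1 February 2021 is a Monday, so the first Friday is February 5 and the fourth is February 26.
At the standard offset (UTC−10:30), 23:30 UTC − 10h30m = 13:00 Pelax standard time.
The standard-time date in Pelax, 20 October 2020, is outside the daylight-saving period (25 October 2020 – 26 February 2021), so Pelax is on standard time, UTC−10:30.
23:30 UTC − 10h30m = 13:00 Pelax.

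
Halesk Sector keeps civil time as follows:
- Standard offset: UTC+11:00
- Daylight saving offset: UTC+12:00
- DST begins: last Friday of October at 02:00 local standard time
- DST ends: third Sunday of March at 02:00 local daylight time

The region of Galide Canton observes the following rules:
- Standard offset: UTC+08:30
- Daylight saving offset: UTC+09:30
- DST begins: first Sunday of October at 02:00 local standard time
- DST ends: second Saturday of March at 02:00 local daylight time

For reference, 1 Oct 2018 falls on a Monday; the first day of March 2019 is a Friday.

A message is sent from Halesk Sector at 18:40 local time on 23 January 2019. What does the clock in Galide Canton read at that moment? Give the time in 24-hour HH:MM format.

16:10

1 October 2018 is a Monday, so Fridays fall on 5, 12, 19, 26; the last is October 26.
1 March 2019 is a Friday, so the first Sunday is March 3 and the third is March 17.
Daylight saving runs 26 October 2018 – 17 March 2019; 23 January 2019 is inside that window, so Halesk Sector is at UTC+12:00.
18:40 Halesk Sector − 12h = 06:40 UTC.
1 October 2018 is a Monday, so the first Sunday is October 7.
1 March 2019 is a Friday, so the first Saturday is March 2 and the second is March 9.
At the standard offset (UTC+08:30), 06:40 UTC + 8h30m = 15:10 Galide Canton standard time.
Daylight saving runs 7 October 2018 – 9 March 2019; the standard-time date in Galide Canton, 23 January 2019, is inside that window, so Galide Canton is at UTC+09:30.
06:40 UTC + 9h30m = 16:10 Galide Canton.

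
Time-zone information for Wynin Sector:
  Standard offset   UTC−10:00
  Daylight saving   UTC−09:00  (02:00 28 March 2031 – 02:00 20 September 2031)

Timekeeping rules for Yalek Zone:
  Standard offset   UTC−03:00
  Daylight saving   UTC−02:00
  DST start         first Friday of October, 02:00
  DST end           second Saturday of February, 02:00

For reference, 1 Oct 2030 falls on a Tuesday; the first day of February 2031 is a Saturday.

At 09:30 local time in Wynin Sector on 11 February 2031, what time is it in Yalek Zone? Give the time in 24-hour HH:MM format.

Daylight saving runs 28 March – 20 September; 11 February 2031 is outside that window, so Wynin Sector is on standard time at UTC−10:00.
09:30 Wynin Sector + 10h = 19:30 UTC.
1 October 2030 is a Tuesday, so the first Friday is October 4.
1 February 2031 is a Saturday, so the first Saturday is February 1 and the second is February 8.
At the standard offset (UTC−03:00), 19:30 UTC − 3h = 16:30 Yalek Zone standard time.
The standard-time date in Yalek Zone, 11 February 2031, does not fall between 4 October 2030 and 8 February 2031, so daylight saving is not in effect and Yalek Zone is at UTC−03:00.
19:30 UTC − 3h = 16:30 Yalek Zone.

16:30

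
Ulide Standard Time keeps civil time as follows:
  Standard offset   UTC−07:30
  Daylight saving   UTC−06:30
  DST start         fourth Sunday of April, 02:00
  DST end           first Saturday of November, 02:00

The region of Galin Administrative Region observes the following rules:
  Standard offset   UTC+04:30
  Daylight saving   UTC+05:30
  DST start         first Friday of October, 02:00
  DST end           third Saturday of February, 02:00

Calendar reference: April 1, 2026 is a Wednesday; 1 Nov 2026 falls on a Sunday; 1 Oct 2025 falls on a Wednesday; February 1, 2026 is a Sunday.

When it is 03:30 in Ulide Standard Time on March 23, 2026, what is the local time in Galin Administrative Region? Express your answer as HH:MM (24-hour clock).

15:30

1 April 2026 is a Wednesday, so the first Sunday is April 5 and the fourth is April 26.
1 November 2026 is a Sunday, so the first Saturday is November 7.
March 23, 2026 does not fall between 26 April and 7 November, so daylight saving is not in effect and Ulide Standard Time is at UTC−07:30.
03:30 Ulide Standard Time + 7h30m = 11:00 UTC.
1 October 2025 is a Wednesday, so the first Friday is October 3.
1 February 2026 is a Sunday, so the first Saturday is February 7 and the third is February 21.
At the standard offset (UTC+04:30), 11:00 UTC + 4h30m = 15:30 Galin Administrative Region standard time.
The standard-time date in Galin Administrative Region, March 23, 2026, does not fall between 3 October 2025 and 21 February 2026, so daylight saving is not in effect and Galin Administrative Region is at UTC+04:30.
11:00 UTC + 4h30m = 15:30 Galin Administrative Region.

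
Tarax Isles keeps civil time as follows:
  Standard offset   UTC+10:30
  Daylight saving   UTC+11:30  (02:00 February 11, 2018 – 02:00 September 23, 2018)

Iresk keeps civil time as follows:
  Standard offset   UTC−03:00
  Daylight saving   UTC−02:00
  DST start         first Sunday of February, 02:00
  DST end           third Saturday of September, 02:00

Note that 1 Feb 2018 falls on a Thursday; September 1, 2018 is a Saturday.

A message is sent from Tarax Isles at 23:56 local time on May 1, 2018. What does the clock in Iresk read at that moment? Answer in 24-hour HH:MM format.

May 1, 2018 lies within the daylight-saving period (11 February – 23 September), so Tarax Isles is on daylight time, UTC+11:30.
23:56 Tarax Isles − 11h30m = 12:26 UTC.
1 February 2018 is a Thursday, so the first Sunday is February 4.
1 September 2018 is a Saturday, so the first Saturday is September 1 and the third is September 15.
At the standard offset (UTC−03:00), 12:26 UTC − 3h = 09:26 Iresk standard time.
The standard-time date in Iresk, May 1, 2018, lies within the daylight-saving period (4 February – 15 September), so Iresk is on daylight time, UTC−02:00.
12:26 UTC − 2h = 10:26 Iresk.

10:26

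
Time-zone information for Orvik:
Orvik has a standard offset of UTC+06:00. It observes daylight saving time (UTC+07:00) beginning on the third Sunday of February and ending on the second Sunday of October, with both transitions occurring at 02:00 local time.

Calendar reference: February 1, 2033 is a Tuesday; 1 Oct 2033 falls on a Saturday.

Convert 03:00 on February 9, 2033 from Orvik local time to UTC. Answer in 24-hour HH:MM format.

21:00

1 February 2033 is a Tuesday, so the first Sunday is February 6 and the third is February 20.
1 October 2033 is a Saturday, so the first Sunday is October 2 and the second is October 9.
Daylight saving runs 20 February – 9 October; February 9, 2033 is outside that window, so Orvik is on standard time at UTC+06:00.
03:00 local − 6h = 21:00 UTC (rolling into the previous day, 8 February 2033).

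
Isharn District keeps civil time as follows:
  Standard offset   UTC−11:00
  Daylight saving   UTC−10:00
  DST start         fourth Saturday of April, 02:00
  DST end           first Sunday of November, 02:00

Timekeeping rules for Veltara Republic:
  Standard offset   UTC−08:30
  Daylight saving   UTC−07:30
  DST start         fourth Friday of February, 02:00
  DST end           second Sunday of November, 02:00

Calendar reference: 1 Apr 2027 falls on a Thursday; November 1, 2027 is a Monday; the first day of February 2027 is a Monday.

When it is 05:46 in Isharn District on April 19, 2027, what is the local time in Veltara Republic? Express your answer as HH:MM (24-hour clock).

09:16

1 April 2027 is a Thursday, so the first Saturday is April 3 and the fourth is April 24.
1 November 2027 is a Monday, so the first Sunday is November 7.
April 19, 2027 is outside the daylight-saving period (24 April – 7 November), so Isharn District is on standard time, UTC−11:00.
05:46 Isharn District + 11h = 16:46 UTC.
1 February 2027 is a Monday, so the first Friday is February 5 and the fourth is February 26.
1 November 2027 is a Monday, so the first Sunday is November 7 and the second is November 14.
At the standard offset (UTC−08:30), 16:46 UTC − 8h30m = 08:16 Veltara Republic standard time.
The standard-time date in Veltara Republic, April 19, 2027, lies within the daylight-saving period (26 February – 14 November), so Veltara Republic is on daylight time, UTC−07:30.
16:46 UTC − 7h30m = 09:16 Veltara Republic.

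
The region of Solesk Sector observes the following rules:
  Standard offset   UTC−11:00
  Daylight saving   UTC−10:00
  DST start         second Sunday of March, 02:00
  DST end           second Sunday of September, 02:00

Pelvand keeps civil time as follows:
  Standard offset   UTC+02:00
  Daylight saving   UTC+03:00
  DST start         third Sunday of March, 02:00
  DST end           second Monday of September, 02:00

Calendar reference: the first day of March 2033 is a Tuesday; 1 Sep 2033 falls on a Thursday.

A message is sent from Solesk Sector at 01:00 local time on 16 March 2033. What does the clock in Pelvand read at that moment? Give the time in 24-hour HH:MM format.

1 March 2033 is a Tuesday, so the first Sunday is March 6 and the second is March 13.
1 September 2033 is a Thursday, so the first Sunday is September 4 and the second is September 11.
16 March 2033 falls between 13 March and 11 September, so daylight saving is in effect and Solesk Sector is at UTC−10:00.
01:00 Solesk Sector + 10h = 11:00 UTC.
1 March 2033 is a Tuesday, so the first Sunday is March 6 and the third is March 20.
1 September 2033 is a Thursday, so the first Monday is September 5 and the second is September 12.
At the standard offset (UTC+02:00), 11:00 UTC + 2h = 13:00 Pelvand standard time.
Daylight saving runs 20 March – 12 September; the standard-time date in Pelvand, 16 March 2033, is outside that window, so Pelvand is on standard time at UTC+02:00.
11:00 UTC + 2h = 13:00 Pelvand.

13:00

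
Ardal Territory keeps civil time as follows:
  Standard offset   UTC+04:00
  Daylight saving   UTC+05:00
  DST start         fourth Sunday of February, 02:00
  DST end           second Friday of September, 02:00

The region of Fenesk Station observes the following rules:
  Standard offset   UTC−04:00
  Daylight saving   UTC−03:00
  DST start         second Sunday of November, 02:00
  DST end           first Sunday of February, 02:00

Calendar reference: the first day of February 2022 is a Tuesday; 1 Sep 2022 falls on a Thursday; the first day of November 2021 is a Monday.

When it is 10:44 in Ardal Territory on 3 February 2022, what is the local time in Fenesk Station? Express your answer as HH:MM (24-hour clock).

1 February 2022 is a Tuesday, so the first Sunday is February 6 and the fourth is February 27.
1 September 2022 is a Thursday, so the first Friday is September 2 and the second is September 9.
Daylight saving runs 27 February – 9 September; 3 February 2022 is outside that window, so Ardal Territory is on standard time at UTC+04:00.
10:44 Ardal Territory − 4h = 06:44 UTC.
1 November 2021 is a Monday, so the first Sunday is November 7 and the second is November 14.
1 February 2022 is a Tuesday, so the first Sunday is February 6.
At the standard offset (UTC−04:00), 06:44 UTC − 4h = 02:44 Fenesk Station standard time.
Daylight saving runs 14 November 2021 – 6 February 2022; the standard-time date in Fenesk Station, 3 February 2022, is inside that window, so Fenesk Station is at UTC−03:00.
06:44 UTC − 3h = 03:44 Fenesk Station.

03:44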